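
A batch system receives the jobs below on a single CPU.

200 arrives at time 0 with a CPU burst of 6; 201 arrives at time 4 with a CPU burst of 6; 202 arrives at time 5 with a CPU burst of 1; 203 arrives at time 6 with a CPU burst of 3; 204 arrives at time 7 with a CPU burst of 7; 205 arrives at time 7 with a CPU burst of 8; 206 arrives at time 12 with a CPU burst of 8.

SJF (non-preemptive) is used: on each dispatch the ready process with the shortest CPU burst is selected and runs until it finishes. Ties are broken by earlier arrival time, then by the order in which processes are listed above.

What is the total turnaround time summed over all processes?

Gantt: | 200 0-6 | 202 6-7 | 203 7-10 | 201 10-16 | 204 16-23 | 205 23-31 | 206 31-39 |
Completion: 200=6  201=16  202=7  203=10  204=23  205=31  206=39
Turnaround = completion − arrival: 200=6, 201=12, 202=2, 203=4, 204=16, 205=24, 206=27
Total turnaround = 6 + 12 + 2 + 4 + 16 + 24 + 27 = 91

91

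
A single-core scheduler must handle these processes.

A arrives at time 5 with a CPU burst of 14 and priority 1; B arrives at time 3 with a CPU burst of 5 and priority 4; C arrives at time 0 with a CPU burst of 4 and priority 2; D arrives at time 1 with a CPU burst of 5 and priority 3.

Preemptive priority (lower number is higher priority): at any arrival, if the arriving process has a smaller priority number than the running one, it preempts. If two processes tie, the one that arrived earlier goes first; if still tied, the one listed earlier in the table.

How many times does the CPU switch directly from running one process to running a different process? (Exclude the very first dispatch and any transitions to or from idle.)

4

Timeline: | C 0-4 | D 4-5 | A 5-19 | D 19-23 | B 23-28 |
Completion: A=19  B=28  C=4  D=23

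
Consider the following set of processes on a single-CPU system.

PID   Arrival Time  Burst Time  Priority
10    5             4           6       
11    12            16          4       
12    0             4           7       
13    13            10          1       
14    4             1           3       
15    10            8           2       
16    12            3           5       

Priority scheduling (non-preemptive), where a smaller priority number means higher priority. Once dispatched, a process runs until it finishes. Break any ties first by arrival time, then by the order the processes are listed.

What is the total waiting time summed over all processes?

53

Schedule: | 12 0-4 | 14 4-5 | 10 5-9 | idle 9-10 | 15 10-18 | 13 18-28 | 11 28-44 | 16 44-47 |
Completion: 10=9  11=44  12=4  13=28  14=5  15=18  16=47
Turnaround (C−A): 10=4  11=32  12=4  13=15  14=1  15=8  16=35
Waiting = turnaround − burst: 10=0, 11=16, 12=0, 13=5, 14=0, 15=0, 16=32
Total waiting = 0 + 16 + 0 + 5 + 0 + 0 + 32 = 53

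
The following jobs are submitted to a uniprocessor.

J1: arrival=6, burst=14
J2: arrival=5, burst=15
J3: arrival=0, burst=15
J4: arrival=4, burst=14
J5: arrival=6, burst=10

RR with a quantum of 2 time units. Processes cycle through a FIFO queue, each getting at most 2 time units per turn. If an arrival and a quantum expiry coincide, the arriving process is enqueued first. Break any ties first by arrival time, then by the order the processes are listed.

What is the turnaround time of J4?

59

Gantt: | J3 0-4 | J4 4-6 | J3 6-8 | J2 8-10 | J1 10-12 | J5 12-14 | J4 14-16 | J3 16-18 | J2 18-20 | J1 20-22 | J5 22-24 | J4 24-26 | J3 26-28 | J2 28-30 | J1 30-32 | J5 32-34 | J4 34-36 | J3 36-38 | J2 38-40 | J1 40-42 | J5 42-44 | J4 44-46 | J3 46-48 | J2 48-50 | J1 50-52 | J5 52-54 | J4 54-56 | J3 56-57 | J2 57-59 | J1 59-61 | J4 61-63 | J2 63-65 | J1 65-67 | J2 67-68 |
Completion: J1=67  J2=68  J3=57  J4=63  J5=54
Turnaround (C−A): J1=61  J2=63  J3=57  J4=59  J5=48
Turnaround(J4) = completion − arrival = 63 − 4 = 59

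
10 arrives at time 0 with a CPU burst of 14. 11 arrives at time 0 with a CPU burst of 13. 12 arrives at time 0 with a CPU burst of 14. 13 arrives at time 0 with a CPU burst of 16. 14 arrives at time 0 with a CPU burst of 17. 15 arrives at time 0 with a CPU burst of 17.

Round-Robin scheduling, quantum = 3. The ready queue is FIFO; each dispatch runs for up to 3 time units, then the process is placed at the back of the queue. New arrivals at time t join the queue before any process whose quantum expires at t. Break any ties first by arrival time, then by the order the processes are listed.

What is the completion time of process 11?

Timeline: | 10 0-3 | 11 3-6 | 12 6-9 | 13 9-12 | 14 12-15 | 15 15-18 | 10 18-21 | 11 21-24 | 12 24-27 | 13 27-30 | 14 30-33 | 15 33-36 | 10 36-39 | 11 39-42 | 12 42-45 | 13 45-48 | 14 48-51 | 15 51-54 | 10 54-57 | 11 57-60 | 12 60-63 | 13 63-66 | 14 66-69 | 15 69-72 | 10 72-74 | 11 74-75 | 12 75-77 | 13 77-80 | 14 80-83 | 15 83-86 | 13 86-87 | 14 87-89 | 15 89-91 |
Completion: 10=74  11=75  12=77  13=87  14=89  15=91

75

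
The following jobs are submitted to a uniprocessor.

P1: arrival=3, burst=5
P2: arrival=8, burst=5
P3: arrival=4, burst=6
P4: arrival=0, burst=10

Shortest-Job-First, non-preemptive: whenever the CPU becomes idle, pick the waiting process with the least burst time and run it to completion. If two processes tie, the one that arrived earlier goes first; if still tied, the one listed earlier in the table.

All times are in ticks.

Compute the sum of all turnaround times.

Gantt: | P4 0-10 | P1 10-15 | P2 15-20 | P3 20-26 |
Completion: P1=15  P2=20  P3=26  P4=10
Turnaround (C−A): P1=12  P2=12  P3=22  P4=10
Turnaround = completion − arrival: P1=12, P2=12, P3=22, P4=10
Total turnaround = 12 + 12 + 22 + 10 = 56

56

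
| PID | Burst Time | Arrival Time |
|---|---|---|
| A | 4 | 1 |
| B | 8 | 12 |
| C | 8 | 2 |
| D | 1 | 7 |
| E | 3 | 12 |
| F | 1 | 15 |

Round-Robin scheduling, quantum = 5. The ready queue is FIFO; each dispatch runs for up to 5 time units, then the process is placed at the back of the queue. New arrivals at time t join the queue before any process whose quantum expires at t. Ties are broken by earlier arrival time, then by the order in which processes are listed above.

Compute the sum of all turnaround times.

Gantt: | idle 0-1 | A 1-5 | C 5-10 | D 10-11 | C 11-14 | B 14-19 | E 19-22 | F 22-23 | B 23-26 |
Completion: A=5  B=26  C=14  D=11  E=22  F=23
Turnaround (C−A): A=4  B=14  C=12  D=4  E=10  F=8
Turnaround = completion − arrival: A=4, B=14, C=12, D=4, E=10, F=8
Total turnaround = 4 + 14 + 12 + 4 + 10 + 8 = 52

52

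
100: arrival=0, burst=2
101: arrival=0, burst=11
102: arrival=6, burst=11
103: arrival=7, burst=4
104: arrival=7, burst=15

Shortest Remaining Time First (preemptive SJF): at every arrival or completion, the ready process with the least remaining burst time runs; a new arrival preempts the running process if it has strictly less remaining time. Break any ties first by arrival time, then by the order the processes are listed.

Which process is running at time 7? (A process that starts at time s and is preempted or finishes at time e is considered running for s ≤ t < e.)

103

Gantt: | 100 0-2 | 101 2-7 | 103 7-11 | 101 11-17 | 102 17-28 | 104 28-43 |
Completion: 100=2  101=17  102=28  103=11  104=43
Turnaround (C−A): 100=2  101=17  102=22  103=4  104=36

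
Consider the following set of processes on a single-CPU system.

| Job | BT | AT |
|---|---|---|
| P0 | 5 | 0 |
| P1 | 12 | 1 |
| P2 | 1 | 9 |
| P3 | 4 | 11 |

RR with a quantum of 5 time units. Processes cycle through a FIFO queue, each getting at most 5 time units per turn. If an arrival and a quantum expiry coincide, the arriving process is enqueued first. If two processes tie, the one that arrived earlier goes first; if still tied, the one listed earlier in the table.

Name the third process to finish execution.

Schedule: | P0 0-5 | P1 5-10 | P2 10-11 | P1 11-16 | P3 16-20 | P1 20-22 |
Completion: P0=5  P1=22  P2=11  P3=20
Turnaround (C−A): P0=5  P1=21  P2=2  P3=9
Finish order: P0 → P2 → P3 → P1

P3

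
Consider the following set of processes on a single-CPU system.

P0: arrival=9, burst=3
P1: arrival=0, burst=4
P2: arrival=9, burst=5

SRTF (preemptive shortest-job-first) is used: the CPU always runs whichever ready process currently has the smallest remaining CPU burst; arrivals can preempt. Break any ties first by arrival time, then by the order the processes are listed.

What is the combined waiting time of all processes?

3

Gantt: | P1 0-4 | idle 4-9 | P0 9-12 | P2 12-17 |
Completion: P0=12  P1=4  P2=17
Waiting = turnaround − burst: P0=0, P1=0, P2=3
Total waiting = 0 + 0 + 3 = 3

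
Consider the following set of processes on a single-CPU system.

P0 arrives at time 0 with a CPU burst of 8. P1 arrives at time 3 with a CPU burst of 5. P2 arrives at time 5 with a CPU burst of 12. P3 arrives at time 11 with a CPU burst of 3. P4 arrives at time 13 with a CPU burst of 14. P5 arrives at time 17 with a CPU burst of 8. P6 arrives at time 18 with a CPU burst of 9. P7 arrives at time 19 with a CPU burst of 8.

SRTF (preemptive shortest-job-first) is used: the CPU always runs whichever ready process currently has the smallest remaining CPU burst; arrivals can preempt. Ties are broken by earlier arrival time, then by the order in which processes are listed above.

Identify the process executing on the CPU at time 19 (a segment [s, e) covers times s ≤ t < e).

Schedule: | P0 0-8 | P1 8-13 | P3 13-16 | P2 16-17 | P5 17-25 | P7 25-33 | P6 33-42 | P2 42-53 | P4 53-67 |
Completion: P0=8  P1=13  P2=53  P3=16  P4=67  P5=25  P6=42  P7=33

P5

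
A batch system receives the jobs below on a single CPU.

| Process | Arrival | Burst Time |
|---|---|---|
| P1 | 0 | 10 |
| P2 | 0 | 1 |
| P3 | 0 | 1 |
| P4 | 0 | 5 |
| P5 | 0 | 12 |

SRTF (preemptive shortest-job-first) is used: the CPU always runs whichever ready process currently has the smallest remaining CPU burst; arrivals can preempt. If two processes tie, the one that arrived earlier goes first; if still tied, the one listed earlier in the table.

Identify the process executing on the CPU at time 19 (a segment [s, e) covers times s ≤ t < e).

P5

Timeline: | P2 0-1 | P3 1-2 | P4 2-7 | P1 7-17 | P5 17-29 |
Completion: P1=17  P2=1  P3=2  P4=7  P5=29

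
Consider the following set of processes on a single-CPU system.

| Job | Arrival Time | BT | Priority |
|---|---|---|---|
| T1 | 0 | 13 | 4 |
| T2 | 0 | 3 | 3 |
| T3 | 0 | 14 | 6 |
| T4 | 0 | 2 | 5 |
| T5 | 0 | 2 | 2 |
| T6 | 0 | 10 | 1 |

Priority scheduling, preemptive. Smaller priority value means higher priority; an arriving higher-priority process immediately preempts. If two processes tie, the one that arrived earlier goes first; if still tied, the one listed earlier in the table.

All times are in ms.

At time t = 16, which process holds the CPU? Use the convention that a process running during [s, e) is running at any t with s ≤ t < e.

T1

Schedule: | T6 0-10 | T5 10-12 | T2 12-15 | T1 15-28 | T4 28-30 | T3 30-44 |
Completion: T1=28  T2=15  T3=44  T4=30  T5=12  T6=10
Turnaround (C−A): T1=28  T2=15  T3=44  T4=30  T5=12  T6=10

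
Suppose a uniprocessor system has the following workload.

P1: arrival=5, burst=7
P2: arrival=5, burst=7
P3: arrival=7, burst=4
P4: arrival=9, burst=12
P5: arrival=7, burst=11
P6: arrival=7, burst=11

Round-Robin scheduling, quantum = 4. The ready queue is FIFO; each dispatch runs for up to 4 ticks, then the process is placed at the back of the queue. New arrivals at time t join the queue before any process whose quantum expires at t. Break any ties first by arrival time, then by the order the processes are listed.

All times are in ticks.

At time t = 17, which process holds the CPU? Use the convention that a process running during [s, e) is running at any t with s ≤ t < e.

P5

Gantt: | idle 0-5 | P1 5-9 | P2 9-13 | P3 13-17 | P5 17-21 | P6 21-25 | P4 25-29 | P1 29-32 | P2 32-35 | P5 35-39 | P6 39-43 | P4 43-47 | P5 47-50 | P6 50-53 | P4 53-57 |
Completion: P1=32  P2=35  P3=17  P4=57  P5=50  P6=53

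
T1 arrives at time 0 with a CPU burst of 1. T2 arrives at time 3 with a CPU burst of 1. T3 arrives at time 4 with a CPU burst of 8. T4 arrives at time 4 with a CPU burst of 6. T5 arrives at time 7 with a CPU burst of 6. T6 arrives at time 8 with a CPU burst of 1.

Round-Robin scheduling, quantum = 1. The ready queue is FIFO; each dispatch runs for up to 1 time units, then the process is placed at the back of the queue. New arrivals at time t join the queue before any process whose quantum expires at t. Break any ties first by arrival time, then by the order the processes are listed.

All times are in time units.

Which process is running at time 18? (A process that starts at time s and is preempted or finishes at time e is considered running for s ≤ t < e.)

Schedule: | T1 0-1 | idle 1-3 | T2 3-4 | T3 4-5 | T4 5-6 | T3 6-7 | T4 7-8 | T5 8-9 | T3 9-10 | T6 10-11 | T4 11-12 | T5 12-13 | T3 13-14 | T4 14-15 | T5 15-16 | T3 16-17 | T4 17-18 | T5 18-19 | T3 19-20 | T4 20-21 | T5 21-22 | T3 22-23 | T5 23-24 | T3 24-25 |
Completion: T1=1  T2=4  T3=25  T4=21  T5=24  T6=11
Turnaround (C−A): T1=1  T2=1  T3=21  T4=17  T5=17  T6=3

T5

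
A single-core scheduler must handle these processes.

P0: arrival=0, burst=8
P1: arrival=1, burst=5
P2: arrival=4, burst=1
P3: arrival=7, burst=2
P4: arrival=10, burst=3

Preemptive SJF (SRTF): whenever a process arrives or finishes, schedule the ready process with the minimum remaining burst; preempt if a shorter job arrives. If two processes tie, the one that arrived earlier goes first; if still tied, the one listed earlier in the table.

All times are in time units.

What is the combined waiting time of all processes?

Timeline: | P0 0-1 | P1 1-4 | P2 4-5 | P1 5-7 | P3 7-9 | P0 9-10 | P4 10-13 | P0 13-19 |
Completion: P0=19  P1=7  P2=5  P3=9  P4=13
Waiting = turnaround − burst: P0=11, P1=1, P2=0, P3=0, P4=0
Total waiting = 11 + 1 + 0 + 0 + 0 = 12

12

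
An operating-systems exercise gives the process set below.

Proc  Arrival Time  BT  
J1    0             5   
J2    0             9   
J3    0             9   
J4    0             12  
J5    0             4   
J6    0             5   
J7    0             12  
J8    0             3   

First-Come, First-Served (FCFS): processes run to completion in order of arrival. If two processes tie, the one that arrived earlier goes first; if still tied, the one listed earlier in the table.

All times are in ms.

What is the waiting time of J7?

Timeline: | J1 0-5 | J2 5-14 | J3 14-23 | J4 23-35 | J5 35-39 | J6 39-44 | J7 44-56 | J8 56-59 |
Completion: J1=5  J2=14  J3=23  J4=35  J5=39  J6=44  J7=56  J8=59
Turnaround (C−A): J1=5  J2=14  J3=23  J4=35  J5=39  J6=44  J7=56  J8=59
Waiting(J7) = turnaround − burst = 56 − 12 = 44

44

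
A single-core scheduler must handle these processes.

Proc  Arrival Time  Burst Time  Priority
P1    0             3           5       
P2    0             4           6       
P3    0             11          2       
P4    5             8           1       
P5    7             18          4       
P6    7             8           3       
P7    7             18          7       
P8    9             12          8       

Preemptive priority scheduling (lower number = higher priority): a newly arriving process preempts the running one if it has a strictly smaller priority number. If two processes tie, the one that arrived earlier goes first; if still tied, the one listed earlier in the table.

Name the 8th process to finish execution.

Timeline: | P3 0-5 | P4 5-13 | P3 13-19 | P6 19-27 | P5 27-45 | P1 45-48 | P2 48-52 | P7 52-70 | P8 70-82 |
Completion: P1=48  P2=52  P3=19  P4=13  P5=45  P6=27  P7=70  P8=82
Turnaround (C−A): P1=48  P2=52  P3=19  P4=8  P5=38  P6=20  P7=63  P8=73
Finish order: P4 → P3 → P6 → P5 → P1 → P2 → P7 → P8

P8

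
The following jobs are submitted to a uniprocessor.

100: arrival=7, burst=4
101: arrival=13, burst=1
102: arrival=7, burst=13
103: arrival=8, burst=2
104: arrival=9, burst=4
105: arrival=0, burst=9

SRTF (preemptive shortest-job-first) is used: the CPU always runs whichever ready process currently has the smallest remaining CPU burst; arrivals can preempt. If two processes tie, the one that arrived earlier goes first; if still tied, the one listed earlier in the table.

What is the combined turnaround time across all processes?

59

Schedule: | 105 0-9 | 103 9-11 | 100 11-13 | 101 13-14 | 100 14-16 | 104 16-20 | 102 20-33 |
Completion: 100=16  101=14  102=33  103=11  104=20  105=9
Turnaround = completion − arrival: 100=9, 101=1, 102=26, 103=3, 104=11, 105=9
Total turnaround = 9 + 1 + 26 + 3 + 11 + 9 = 59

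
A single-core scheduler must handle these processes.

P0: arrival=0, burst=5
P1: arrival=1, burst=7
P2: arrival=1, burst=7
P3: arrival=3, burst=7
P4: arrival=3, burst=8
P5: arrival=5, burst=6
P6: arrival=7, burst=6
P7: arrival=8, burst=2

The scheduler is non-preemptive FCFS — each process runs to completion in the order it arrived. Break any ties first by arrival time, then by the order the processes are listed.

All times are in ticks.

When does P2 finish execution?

19

Gantt: | P0 0-5 | P1 5-12 | P2 12-19 | P3 19-26 | P4 26-34 | P5 34-40 | P6 40-46 | P7 46-48 |
Completion: P0=5  P1=12  P2=19  P3=26  P4=34  P5=40  P6=46  P7=48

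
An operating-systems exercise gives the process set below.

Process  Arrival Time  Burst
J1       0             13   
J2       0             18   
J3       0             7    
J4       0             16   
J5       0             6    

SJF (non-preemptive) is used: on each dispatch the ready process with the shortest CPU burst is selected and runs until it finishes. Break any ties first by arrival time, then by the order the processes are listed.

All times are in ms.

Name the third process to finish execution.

Gantt: | J5 0-6 | J3 6-13 | J1 13-26 | J4 26-42 | J2 42-60 |
Completion: J1=26  J2=60  J3=13  J4=42  J5=6
Turnaround (C−A): J1=26  J2=60  J3=13  J4=42  J5=6
Finish order: J5 → J3 → J1 → J4 → J2

J1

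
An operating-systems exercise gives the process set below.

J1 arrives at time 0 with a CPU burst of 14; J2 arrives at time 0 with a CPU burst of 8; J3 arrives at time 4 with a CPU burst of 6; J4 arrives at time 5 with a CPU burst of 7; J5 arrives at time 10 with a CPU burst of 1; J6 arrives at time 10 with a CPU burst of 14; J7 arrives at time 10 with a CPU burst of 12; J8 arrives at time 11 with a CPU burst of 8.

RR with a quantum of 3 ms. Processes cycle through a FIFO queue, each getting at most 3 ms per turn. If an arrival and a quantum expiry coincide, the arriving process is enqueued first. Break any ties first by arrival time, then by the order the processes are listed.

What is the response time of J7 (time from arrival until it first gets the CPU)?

Gantt: | J1 0-3 | J2 3-6 | J1 6-9 | J3 9-12 | J4 12-15 | J2 15-18 | J1 18-21 | J5 21-22 | J6 22-25 | J7 25-28 | J8 28-31 | J3 31-34 | J4 34-37 | J2 37-39 | J1 39-42 | J6 42-45 | J7 45-48 | J8 48-51 | J4 51-52 | J1 52-54 | J6 54-57 | J7 57-60 | J8 60-62 | J6 62-65 | J7 65-68 | J6 68-70 |
Completion: J1=54  J2=39  J3=34  J4=52  J5=22  J6=70  J7=68  J8=62
Response(J7) = first start − arrival = 25 − 10 = 15

15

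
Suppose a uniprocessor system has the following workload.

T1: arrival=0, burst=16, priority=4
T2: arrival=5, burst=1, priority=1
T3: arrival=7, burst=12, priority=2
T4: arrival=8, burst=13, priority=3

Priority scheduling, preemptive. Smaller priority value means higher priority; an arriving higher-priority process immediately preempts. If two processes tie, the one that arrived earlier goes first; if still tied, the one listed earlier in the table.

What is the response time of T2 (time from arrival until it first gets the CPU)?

Gantt: | T1 0-5 | T2 5-6 | T1 6-7 | T3 7-19 | T4 19-32 | T1 32-42 |
Completion: T1=42  T2=6  T3=19  T4=32
Response(T2) = first start − arrival = 5 − 5 = 0

0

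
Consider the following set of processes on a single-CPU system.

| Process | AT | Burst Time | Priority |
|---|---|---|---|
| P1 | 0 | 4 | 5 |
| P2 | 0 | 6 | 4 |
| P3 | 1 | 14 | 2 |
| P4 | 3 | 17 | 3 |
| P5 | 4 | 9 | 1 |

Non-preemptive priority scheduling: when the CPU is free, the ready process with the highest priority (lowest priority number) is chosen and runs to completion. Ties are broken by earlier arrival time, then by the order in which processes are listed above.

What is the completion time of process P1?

50

Gantt: | P2 0-6 | P5 6-15 | P3 15-29 | P4 29-46 | P1 46-50 |
Completion: P1=50  P2=6  P3=29  P4=46  P5=15
Turnaround (C−A): P1=50  P2=6  P3=28  P4=43  P5=11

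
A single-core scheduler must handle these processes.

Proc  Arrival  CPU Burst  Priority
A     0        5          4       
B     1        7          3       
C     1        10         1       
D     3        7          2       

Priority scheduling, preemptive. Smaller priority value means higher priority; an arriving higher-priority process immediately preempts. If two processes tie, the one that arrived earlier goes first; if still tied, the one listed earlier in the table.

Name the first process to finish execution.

Schedule: | A 0-1 | C 1-11 | D 11-18 | B 18-25 | A 25-29 |
Completion: A=29  B=25  C=11  D=18
Turnaround (C−A): A=29  B=24  C=10  D=15
Finish order: C → D → B → A

C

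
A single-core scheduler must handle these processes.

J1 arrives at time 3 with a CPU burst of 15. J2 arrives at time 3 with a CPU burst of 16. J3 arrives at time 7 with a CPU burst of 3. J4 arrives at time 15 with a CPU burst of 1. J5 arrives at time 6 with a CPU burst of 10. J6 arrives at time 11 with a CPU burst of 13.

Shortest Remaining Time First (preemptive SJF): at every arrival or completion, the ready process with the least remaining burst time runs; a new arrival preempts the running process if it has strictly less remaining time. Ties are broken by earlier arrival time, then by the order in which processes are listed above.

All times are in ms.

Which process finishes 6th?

Schedule: | idle 0-3 | J1 3-6 | J5 6-7 | J3 7-10 | J5 10-15 | J4 15-16 | J5 16-20 | J1 20-32 | J6 32-45 | J2 45-61 |
Completion: J1=32  J2=61  J3=10  J4=16  J5=20  J6=45
Turnaround (C−A): J1=29  J2=58  J3=3  J4=1  J5=14  J6=34
Finish order: J3 → J4 → J5 → J1 → J6 → J2

J2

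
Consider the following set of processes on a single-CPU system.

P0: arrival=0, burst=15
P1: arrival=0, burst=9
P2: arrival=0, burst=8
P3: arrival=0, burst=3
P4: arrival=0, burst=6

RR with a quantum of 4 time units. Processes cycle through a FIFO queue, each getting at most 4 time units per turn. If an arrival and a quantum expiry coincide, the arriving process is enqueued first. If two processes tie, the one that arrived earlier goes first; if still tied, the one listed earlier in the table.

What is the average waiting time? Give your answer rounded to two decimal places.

23.40

Schedule: | P0 0-4 | P1 4-8 | P2 8-12 | P3 12-15 | P4 15-19 | P0 19-23 | P1 23-27 | P2 27-31 | P4 31-33 | P0 33-37 | P1 37-38 | P0 38-41 |
Completion: P0=41  P1=38  P2=31  P3=15  P4=33
Turnaround (C−A): P0=41  P1=38  P2=31  P3=15  P4=33
Waiting times: P0=26, P1=29, P2=23, P3=12, P4=27
Average waiting = (26+29+23+12+27) / 5 = 117/5 = 23.40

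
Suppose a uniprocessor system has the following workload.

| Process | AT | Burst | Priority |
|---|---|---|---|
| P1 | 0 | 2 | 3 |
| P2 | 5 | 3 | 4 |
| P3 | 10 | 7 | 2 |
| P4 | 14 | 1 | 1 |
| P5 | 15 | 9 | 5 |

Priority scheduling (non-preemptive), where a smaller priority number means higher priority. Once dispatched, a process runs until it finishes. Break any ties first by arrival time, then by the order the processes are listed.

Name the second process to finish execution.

P2

Timeline: | P1 0-2 | idle 2-5 | P2 5-8 | idle 8-10 | P3 10-17 | P4 17-18 | P5 18-27 |
Completion: P1=2  P2=8  P3=17  P4=18  P5=27
Turnaround (C−A): P1=2  P2=3  P3=7  P4=4  P5=12
Finish order: P1 → P2 → P3 → P4 → P5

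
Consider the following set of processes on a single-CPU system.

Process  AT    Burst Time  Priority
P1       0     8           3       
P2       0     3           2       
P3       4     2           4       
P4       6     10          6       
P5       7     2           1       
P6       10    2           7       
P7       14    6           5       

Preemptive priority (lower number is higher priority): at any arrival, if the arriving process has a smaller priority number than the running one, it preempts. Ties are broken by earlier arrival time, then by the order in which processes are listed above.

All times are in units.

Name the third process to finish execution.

Gantt: | P2 0-3 | P1 3-7 | P5 7-9 | P1 9-13 | P3 13-15 | P7 15-21 | P4 21-31 | P6 31-33 |
Completion: P1=13  P2=3  P3=15  P4=31  P5=9  P6=33  P7=21
Finish order: P2 → P5 → P1 → P3 → P7 → P4 → P6

P1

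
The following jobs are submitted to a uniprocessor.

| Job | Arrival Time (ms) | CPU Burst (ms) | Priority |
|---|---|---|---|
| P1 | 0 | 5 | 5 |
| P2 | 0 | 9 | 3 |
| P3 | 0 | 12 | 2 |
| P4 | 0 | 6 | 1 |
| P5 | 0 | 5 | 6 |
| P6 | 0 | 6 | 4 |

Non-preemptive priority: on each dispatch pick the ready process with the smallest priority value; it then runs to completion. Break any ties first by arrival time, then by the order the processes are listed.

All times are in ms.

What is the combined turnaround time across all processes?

165

Timeline: | P4 0-6 | P3 6-18 | P2 18-27 | P6 27-33 | P1 33-38 | P5 38-43 |
Completion: P1=38  P2=27  P3=18  P4=6  P5=43  P6=33
Turnaround = completion − arrival: P1=38, P2=27, P3=18, P4=6, P5=43, P6=33
Total turnaround = 38 + 27 + 18 + 6 + 43 + 33 = 165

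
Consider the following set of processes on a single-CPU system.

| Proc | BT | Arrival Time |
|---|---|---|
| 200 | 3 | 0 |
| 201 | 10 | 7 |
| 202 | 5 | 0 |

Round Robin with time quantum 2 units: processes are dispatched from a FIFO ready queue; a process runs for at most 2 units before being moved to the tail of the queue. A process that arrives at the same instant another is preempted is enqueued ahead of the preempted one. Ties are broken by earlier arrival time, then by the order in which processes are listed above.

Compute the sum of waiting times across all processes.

Timeline: | 200 0-2 | 202 2-4 | 200 4-5 | 202 5-7 | 201 7-9 | 202 9-10 | 201 10-18 |
Completion: 200=5  201=18  202=10
Turnaround (C−A): 200=5  201=11  202=10
Waiting = turnaround − burst: 200=2, 201=1, 202=5
Total waiting = 2 + 1 + 5 = 8

8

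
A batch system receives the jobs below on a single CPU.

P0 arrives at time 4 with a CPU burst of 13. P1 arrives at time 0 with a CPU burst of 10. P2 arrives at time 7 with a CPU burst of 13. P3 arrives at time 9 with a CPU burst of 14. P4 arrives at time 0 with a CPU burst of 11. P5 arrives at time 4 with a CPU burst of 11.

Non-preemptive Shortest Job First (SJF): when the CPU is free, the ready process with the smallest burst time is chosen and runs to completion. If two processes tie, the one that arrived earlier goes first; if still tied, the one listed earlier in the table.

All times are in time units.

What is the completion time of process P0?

Gantt: | P1 0-10 | P4 10-21 | P5 21-32 | P0 32-45 | P2 45-58 | P3 58-72 |
Completion: P0=45  P1=10  P2=58  P3=72  P4=21  P5=32

45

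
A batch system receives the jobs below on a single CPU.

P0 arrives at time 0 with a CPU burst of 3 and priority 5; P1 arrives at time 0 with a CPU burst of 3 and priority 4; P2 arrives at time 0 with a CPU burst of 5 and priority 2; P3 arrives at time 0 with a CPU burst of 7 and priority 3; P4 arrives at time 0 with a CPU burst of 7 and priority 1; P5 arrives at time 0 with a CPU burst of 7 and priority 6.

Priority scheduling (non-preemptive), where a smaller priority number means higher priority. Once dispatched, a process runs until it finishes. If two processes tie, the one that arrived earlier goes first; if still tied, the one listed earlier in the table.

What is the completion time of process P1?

Timeline: | P4 0-7 | P2 7-12 | P3 12-19 | P1 19-22 | P0 22-25 | P5 25-32 |
Completion: P0=25  P1=22  P2=12  P3=19  P4=7  P5=32
Turnaround (C−A): P0=25  P1=22  P2=12  P3=19  P4=7  P5=32

22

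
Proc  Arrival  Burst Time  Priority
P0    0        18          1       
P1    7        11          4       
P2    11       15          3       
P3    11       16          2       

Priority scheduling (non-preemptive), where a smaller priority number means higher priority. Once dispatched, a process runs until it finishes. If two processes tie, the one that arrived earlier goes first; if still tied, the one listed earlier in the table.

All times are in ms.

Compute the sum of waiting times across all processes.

Schedule: | P0 0-18 | P3 18-34 | P2 34-49 | P1 49-60 |
Completion: P0=18  P1=60  P2=49  P3=34
Waiting = turnaround − burst: P0=0, P1=42, P2=23, P3=7
Total waiting = 0 + 42 + 23 + 7 = 72

72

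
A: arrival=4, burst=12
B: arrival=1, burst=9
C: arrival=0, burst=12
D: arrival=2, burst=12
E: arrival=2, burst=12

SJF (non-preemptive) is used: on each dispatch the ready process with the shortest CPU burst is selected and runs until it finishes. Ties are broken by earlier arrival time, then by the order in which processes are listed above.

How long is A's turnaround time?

Gantt: | C 0-12 | B 12-21 | D 21-33 | E 33-45 | A 45-57 |
Completion: A=57  B=21  C=12  D=33  E=45
Turnaround(A) = completion − arrival = 57 − 4 = 53

53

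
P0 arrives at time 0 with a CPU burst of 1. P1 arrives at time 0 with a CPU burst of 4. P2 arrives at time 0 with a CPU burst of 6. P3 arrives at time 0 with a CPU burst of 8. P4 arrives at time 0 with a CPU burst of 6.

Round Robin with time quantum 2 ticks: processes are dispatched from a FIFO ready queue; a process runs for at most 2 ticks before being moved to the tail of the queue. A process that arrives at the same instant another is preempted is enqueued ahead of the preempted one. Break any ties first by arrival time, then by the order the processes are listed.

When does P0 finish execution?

Gantt: | P0 0-1 | P1 1-3 | P2 3-5 | P3 5-7 | P4 7-9 | P1 9-11 | P2 11-13 | P3 13-15 | P4 15-17 | P2 17-19 | P3 19-21 | P4 21-23 | P3 23-25 |
Completion: P0=1  P1=11  P2=19  P3=25  P4=23
Turnaround (C−A): P0=1  P1=11  P2=19  P3=25  P4=23

1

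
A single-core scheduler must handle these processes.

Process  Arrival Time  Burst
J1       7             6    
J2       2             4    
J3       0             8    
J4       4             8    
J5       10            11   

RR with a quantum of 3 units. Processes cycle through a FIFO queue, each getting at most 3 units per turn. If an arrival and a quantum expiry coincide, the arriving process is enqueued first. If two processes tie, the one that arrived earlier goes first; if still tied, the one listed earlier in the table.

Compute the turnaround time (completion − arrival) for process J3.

18

Schedule: | J3 0-3 | J2 3-6 | J3 6-9 | J4 9-12 | J2 12-13 | J1 13-16 | J3 16-18 | J5 18-21 | J4 21-24 | J1 24-27 | J5 27-30 | J4 30-32 | J5 32-37 |
Completion: J1=27  J2=13  J3=18  J4=32  J5=37
Turnaround (C−A): J1=20  J2=11  J3=18  J4=28  J5=27
Turnaround(J3) = completion − arrival = 18 − 0 = 18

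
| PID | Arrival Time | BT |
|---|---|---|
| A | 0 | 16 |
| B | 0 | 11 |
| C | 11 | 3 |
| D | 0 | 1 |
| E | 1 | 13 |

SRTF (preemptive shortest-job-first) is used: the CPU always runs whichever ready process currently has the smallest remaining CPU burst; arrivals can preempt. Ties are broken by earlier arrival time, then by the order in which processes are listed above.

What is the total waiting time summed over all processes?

Timeline: | D 0-1 | B 1-12 | C 12-15 | E 15-28 | A 28-44 |
Completion: A=44  B=12  C=15  D=1  E=28
Waiting = turnaround − burst: A=28, B=1, C=1, D=0, E=14
Total waiting = 28 + 1 + 1 + 0 + 14 = 44

44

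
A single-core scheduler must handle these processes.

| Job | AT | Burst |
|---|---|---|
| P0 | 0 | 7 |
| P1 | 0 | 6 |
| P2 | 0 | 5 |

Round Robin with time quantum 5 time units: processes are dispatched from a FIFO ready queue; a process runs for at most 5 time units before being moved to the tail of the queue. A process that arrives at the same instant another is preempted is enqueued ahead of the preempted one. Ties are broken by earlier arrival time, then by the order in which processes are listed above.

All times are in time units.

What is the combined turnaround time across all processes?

50

Gantt: | P0 0-5 | P1 5-10 | P2 10-15 | P0 15-17 | P1 17-18 |
Completion: P0=17  P1=18  P2=15
Turnaround = completion − arrival: P0=17, P1=18, P2=15
Total turnaround = 17 + 18 + 15 = 50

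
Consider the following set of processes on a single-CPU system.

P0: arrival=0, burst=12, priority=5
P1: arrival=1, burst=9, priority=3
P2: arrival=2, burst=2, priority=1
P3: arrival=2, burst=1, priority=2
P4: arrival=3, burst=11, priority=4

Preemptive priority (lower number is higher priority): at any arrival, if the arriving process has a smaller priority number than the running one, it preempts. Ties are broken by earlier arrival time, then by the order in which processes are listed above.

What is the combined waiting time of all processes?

38

Schedule: | P0 0-1 | P1 1-2 | P2 2-4 | P3 4-5 | P1 5-13 | P4 13-24 | P0 24-35 |
Completion: P0=35  P1=13  P2=4  P3=5  P4=24
Turnaround (C−A): P0=35  P1=12  P2=2  P3=3  P4=21
Waiting = turnaround − burst: P0=23, P1=3, P2=0, P3=2, P4=10
Total waiting = 23 + 3 + 0 + 2 + 10 = 38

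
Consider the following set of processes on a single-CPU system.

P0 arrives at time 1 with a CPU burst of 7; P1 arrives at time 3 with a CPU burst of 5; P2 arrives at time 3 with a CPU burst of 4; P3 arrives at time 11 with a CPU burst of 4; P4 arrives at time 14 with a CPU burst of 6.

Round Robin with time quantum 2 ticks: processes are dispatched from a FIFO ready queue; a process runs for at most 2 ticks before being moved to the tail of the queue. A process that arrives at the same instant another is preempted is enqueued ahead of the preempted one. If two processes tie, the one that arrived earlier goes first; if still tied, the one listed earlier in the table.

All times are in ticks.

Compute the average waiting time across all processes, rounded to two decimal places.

Gantt: | idle 0-1 | P0 1-3 | P1 3-5 | P2 5-7 | P0 7-9 | P1 9-11 | P2 11-13 | P0 13-15 | P3 15-17 | P1 17-18 | P4 18-20 | P0 20-21 | P3 21-23 | P4 23-27 |
Completion: P0=21  P1=18  P2=13  P3=23  P4=27
Waiting times: P0=13, P1=10, P2=6, P3=8, P4=7
Average waiting = (13+10+6+8+7) / 5 = 44/5 = 8.80

8.80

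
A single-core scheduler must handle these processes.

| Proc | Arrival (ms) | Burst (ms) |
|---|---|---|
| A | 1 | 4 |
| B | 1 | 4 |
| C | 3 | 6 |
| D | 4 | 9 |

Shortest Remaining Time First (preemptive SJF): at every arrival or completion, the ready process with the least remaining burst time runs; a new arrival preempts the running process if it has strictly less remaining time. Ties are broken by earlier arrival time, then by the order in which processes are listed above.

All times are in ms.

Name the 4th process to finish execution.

Timeline: | idle 0-1 | A 1-5 | B 5-9 | C 9-15 | D 15-24 |
Completion: A=5  B=9  C=15  D=24
Turnaround (C−A): A=4  B=8  C=12  D=20
Finish order: A → B → C → D

D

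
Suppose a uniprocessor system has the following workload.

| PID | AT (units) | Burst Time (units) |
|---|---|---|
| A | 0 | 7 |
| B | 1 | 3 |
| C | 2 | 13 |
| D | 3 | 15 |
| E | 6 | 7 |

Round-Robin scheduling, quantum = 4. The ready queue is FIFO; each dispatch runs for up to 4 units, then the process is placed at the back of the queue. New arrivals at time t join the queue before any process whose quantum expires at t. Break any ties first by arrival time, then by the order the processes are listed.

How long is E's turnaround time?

Gantt: | A 0-4 | B 4-7 | C 7-11 | D 11-15 | A 15-18 | E 18-22 | C 22-26 | D 26-30 | E 30-33 | C 33-37 | D 37-41 | C 41-42 | D 42-45 |
Completion: A=18  B=7  C=42  D=45  E=33
Turnaround(E) = completion − arrival = 33 − 6 = 27

27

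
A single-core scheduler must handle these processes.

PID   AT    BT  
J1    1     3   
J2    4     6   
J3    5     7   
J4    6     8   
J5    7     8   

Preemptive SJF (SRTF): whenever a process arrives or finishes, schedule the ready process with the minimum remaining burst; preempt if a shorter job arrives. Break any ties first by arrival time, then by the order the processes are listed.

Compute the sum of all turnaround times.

Timeline: | idle 0-1 | J1 1-4 | J2 4-10 | J3 10-17 | J4 17-25 | J5 25-33 |
Completion: J1=4  J2=10  J3=17  J4=25  J5=33
Turnaround = completion − arrival: J1=3, J2=6, J3=12, J4=19, J5=26
Total turnaround = 3 + 6 + 12 + 19 + 26 = 66

66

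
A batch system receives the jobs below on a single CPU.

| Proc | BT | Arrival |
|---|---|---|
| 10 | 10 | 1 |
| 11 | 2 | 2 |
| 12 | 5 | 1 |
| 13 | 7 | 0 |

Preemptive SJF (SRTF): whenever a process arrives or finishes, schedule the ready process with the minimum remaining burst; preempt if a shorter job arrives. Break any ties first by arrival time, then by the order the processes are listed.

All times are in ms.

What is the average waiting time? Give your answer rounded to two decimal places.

5.50

Timeline: | 13 0-1 | 12 1-2 | 11 2-4 | 12 4-8 | 13 8-14 | 10 14-24 |
Completion: 10=24  11=4  12=8  13=14
Waiting times: 10=13, 11=0, 12=2, 13=7
Average waiting = (13+0+2+7) / 4 = 22/4 = 5.50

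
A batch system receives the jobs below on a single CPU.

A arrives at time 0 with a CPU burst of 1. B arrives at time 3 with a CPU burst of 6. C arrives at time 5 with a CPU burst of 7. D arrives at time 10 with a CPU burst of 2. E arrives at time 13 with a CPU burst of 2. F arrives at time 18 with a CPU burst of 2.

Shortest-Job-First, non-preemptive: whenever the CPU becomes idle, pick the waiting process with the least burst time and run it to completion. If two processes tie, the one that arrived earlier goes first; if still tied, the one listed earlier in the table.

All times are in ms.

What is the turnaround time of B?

Timeline: | A 0-1 | idle 1-3 | B 3-9 | C 9-16 | D 16-18 | E 18-20 | F 20-22 |
Completion: A=1  B=9  C=16  D=18  E=20  F=22
Turnaround(B) = completion − arrival = 9 − 3 = 6

6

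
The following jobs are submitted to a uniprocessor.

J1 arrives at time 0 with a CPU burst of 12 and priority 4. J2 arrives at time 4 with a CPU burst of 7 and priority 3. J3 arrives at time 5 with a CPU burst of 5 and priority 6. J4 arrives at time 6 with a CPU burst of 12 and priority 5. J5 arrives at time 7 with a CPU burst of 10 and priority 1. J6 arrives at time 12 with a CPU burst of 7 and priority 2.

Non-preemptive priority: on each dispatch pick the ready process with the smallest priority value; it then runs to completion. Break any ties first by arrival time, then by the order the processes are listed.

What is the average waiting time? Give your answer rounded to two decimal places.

Gantt: | J1 0-12 | J5 12-22 | J6 22-29 | J2 29-36 | J4 36-48 | J3 48-53 |
Completion: J1=12  J2=36  J3=53  J4=48  J5=22  J6=29
Turnaround (C−A): J1=12  J2=32  J3=48  J4=42  J5=15  J6=17
Waiting times: J1=0, J2=25, J3=43, J4=30, J5=5, J6=10
Average waiting = (0+25+43+30+5+10) / 6 = 113/6 = 18.83

18.83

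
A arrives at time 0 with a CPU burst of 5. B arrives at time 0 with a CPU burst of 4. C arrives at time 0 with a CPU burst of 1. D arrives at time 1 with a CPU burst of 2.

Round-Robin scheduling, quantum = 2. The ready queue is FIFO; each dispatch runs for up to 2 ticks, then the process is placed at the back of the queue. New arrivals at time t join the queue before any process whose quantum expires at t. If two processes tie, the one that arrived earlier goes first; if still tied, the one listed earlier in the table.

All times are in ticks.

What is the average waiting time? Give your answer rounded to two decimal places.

Timeline: | A 0-2 | B 2-4 | C 4-5 | D 5-7 | A 7-9 | B 9-11 | A 11-12 |
Completion: A=12  B=11  C=5  D=7
Waiting times: A=7, B=7, C=4, D=4
Average waiting = (7+7+4+4) / 4 = 22/4 = 5.50

5.50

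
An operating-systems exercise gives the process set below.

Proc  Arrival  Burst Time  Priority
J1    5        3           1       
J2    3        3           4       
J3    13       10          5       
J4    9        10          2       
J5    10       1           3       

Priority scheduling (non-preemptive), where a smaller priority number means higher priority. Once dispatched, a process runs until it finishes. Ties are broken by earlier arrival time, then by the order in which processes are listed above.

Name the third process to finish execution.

Schedule: | idle 0-3 | J2 3-6 | J1 6-9 | J4 9-19 | J5 19-20 | J3 20-30 |
Completion: J1=9  J2=6  J3=30  J4=19  J5=20
Turnaround (C−A): J1=4  J2=3  J3=17  J4=10  J5=10
Finish order: J2 → J1 → J4 → J5 → J3

J4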